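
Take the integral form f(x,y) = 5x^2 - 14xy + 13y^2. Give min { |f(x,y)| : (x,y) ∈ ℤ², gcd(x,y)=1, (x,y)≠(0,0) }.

translate: b→-4 (≡-14 mod 10), so (5,-14,13)→(5,-4,4)
flip: (5,-4,4)→(4,4,5)
reduced (well bottom): (4,4,5) with a≤c, −a<b≤a
well minimum = a = 4

4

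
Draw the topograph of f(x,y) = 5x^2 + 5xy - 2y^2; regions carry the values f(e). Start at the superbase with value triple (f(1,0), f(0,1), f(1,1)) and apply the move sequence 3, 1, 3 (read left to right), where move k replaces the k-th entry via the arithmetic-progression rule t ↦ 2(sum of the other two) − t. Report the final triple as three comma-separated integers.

start (5,-2,8) = (f(1,0),f(0,1),f(1,1))
replace slot 3: 2·(5+(-2)) − 8 = -2 → (5,-2,-2)
replace slot 1: 2·((-2)+(-2)) − 5 = -13 → (-13,-2,-2)
replace slot 3: 2·((-13)+(-2)) − (-2) = -28 → (-13,-2,-28)

-13,-2,-28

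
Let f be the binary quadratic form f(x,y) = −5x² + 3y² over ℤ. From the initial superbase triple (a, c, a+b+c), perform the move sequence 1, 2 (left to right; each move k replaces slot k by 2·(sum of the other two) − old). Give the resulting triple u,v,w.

start (-5,3,-2) = (f(1,0),f(0,1),f(1,1))
replace slot 1: 2·(3+(-2)) − (-5) = 7 → (7,3,-2)
replace slot 2: 2·(7+(-2)) − 3 = 7 → (7,7,-2)

7,7,-2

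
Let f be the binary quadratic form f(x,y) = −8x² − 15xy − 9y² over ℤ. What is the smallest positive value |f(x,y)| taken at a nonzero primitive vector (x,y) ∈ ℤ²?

translate: b→-1 (≡15 mod 16), so (8,15,9)→(8,-1,2)
flip: (8,-1,2)→(2,1,8)
reduced (well bottom): (2,1,8) with a≤c, −a<b≤a
well minimum |f| = |-2| = 2 (negative-definite)

2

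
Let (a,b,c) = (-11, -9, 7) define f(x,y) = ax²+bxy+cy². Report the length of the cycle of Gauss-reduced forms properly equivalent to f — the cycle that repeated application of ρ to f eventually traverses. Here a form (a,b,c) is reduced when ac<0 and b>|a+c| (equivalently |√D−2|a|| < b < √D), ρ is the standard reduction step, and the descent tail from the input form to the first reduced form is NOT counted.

D = 389, ⌊√D⌋ = 19
descent: ρ → (7,9,-11)  [lands on river]
river: ρ → (-11,13,5)
river: ρ → (5,17,-5)
river: ρ → (-5,13,11)
river: ρ → (11,9,-7)
river: ρ → (-7,19,1)
river: ρ → (1,19,-7)
river: ρ → (-7,9,11)
river: ρ → (11,13,-5)
river: ρ → (-5,17,5)
river: ρ → (5,13,-11)
river: ρ → (-11,9,7)
river: ρ → (7,19,-1)
river: ρ → (-1,19,7)
ρ-cycle length = 14 (tail of 1 descent step not counted)

14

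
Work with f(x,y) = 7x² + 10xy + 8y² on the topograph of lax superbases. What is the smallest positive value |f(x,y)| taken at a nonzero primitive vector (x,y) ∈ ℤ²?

translate: b→-4 (≡10 mod 14), so (7,10,8)→(7,-4,5)
flip: (7,-4,5)→(5,4,7)
reduced (well bottom): (5,4,7) with a≤c, −a<b≤a
well minimum = a = 5

5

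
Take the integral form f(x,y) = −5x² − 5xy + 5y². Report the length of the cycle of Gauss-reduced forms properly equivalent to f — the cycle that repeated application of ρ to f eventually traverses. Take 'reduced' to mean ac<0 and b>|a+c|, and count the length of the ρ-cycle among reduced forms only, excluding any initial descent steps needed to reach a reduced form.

D = 125, ⌊√D⌋ = 11
descent: ρ → (5,5,-5)  [lands on river]
river: ρ → (-5,5,5)
ρ-cycle length = 2 (tail of 1 descent step not counted)

2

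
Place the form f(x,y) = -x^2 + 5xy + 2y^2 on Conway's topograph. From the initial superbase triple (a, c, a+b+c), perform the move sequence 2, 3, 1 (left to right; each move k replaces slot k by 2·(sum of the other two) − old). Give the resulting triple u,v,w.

start (-1,2,6) = (f(1,0),f(0,1),f(1,1))
replace slot 2: 2·((-1)+6) − 2 = 8 → (-1,8,6)
replace slot 3: 2·((-1)+8) − 6 = 8 → (-1,8,8)
replace slot 1: 2·(8+8) − (-1) = 33 → (33,8,8)

33,8,8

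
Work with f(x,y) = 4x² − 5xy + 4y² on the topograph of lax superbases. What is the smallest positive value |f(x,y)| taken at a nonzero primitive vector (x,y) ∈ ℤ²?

translate: b→3 (≡-5 mod 8), so (4,-5,4)→(4,3,3)
flip: (4,3,3)→(3,-3,4)
translate: b→3 (≡-3 mod 6), so (3,-3,4)→(3,3,4)
reduced (well bottom): (3,3,4) with a≤c, −a<b≤a
well minimum = a = 3

3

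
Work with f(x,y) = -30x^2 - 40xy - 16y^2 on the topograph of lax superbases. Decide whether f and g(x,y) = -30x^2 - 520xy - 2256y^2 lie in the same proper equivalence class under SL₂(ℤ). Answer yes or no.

D₁ = -320, D₂ = -320
f is negative-definite; reduce −f:
−f: translate: b→-20 (≡40 mod 60), so (30,40,16)→(30,-20,6)
−f: flip: (30,-20,6)→(6,20,30)
−f: translate: b→-4 (≡20 mod 12), so (6,20,30)→(6,-4,14)
−f: reduced (well bottom): (6,-4,14) with a≤c, −a<b≤a
flip sign back: reduced form of f is (-6,4,-14)
g is negative-definite; reduce −g:
−g: translate: b→-20 (≡520 mod 60), so (30,520,2256)→(30,-20,6)
−g: flip: (30,-20,6)→(6,20,30)
−g: translate: b→-4 (≡20 mod 12), so (6,20,30)→(6,-4,14)
−g: reduced (well bottom): (6,-4,14) with a≤c, −a<b≤a
flip sign back: reduced form of g is (-6,4,-14)
reduced forms (-6, 4, -14) vs (-6, 4, -14) ⇒ equivalent

yes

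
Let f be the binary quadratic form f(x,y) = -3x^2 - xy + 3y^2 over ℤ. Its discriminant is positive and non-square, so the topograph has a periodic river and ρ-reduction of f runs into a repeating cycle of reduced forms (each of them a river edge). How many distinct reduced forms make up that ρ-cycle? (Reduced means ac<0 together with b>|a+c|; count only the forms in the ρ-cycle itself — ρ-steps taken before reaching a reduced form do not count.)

D = 37, ⌊√D⌋ = 6
descent: ρ → (3,1,-3)  [lands on river]
river: ρ → (-3,5,1)
river: ρ → (1,5,-3)
river: ρ → (-3,1,3)
river: ρ → (3,5,-1)
river: ρ → (-1,5,3)
ρ-cycle length = 6 (tail of 1 descent step not counted)

6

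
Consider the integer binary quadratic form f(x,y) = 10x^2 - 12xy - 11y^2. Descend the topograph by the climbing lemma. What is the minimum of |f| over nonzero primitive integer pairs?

descent: ρ → (-11,12,10)  [lands on river]
river: ρ → (10,8,-13)
river: ρ → (-13,18,5)
river: ρ → (5,22,-5)
river: ρ → (-5,18,13)
river: ρ → (13,8,-10)
river: ρ → (-10,12,11)
river: ρ → (11,10,-11)
closes: descent 1, river 8
min |a| on river = 5

5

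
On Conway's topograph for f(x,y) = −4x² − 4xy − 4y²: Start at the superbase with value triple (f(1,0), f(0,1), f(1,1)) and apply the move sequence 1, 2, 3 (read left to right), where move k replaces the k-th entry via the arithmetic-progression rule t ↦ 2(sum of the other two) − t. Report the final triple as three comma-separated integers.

start (-4,-4,-12) = (f(1,0),f(0,1),f(1,1))
replace slot 1: 2·((-4)+(-12)) − (-4) = -28 → (-28,-4,-12)
replace slot 2: 2·((-28)+(-12)) − (-4) = -76 → (-28,-76,-12)
replace slot 3: 2·((-28)+(-76)) − (-12) = -196 → (-28,-76,-196)

-28,-76,-196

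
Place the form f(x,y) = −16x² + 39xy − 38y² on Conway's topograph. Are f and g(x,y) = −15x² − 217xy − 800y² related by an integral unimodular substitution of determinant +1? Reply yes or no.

D₁ = -911, D₂ = -911
f is negative-definite; reduce −f:
−f: translate: b→-7 (≡-39 mod 32), so (16,-39,38)→(16,-7,15)
−f: flip: (16,-7,15)→(15,7,16)
−f: reduced (well bottom): (15,7,16) with a≤c, −a<b≤a
flip sign back: reduced form of f is (-15,-7,-16)
g is negative-definite; reduce −g:
−g: translate: b→7 (≡217 mod 30), so (15,217,800)→(15,7,16)
−g: reduced (well bottom): (15,7,16) with a≤c, −a<b≤a
flip sign back: reduced form of g is (-15,-7,-16)
reduced forms (-15, -7, -16) vs (-15, -7, -16) ⇒ equivalent

yes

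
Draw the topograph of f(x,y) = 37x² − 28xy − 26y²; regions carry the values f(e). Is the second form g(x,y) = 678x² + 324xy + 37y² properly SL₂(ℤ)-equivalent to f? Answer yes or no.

D₁ = 4632, D₂ = 4632
river cycle of f (length 10): (-26, 28, 37), (37, 46, -17), (-17, 56, 22), (22, 32, -41), (-41, 50, 13), (13, 54, -33), (-33, 12, 34), (34, 56, -11), (-11, 54, 39), (39, 24, -26)
river cycle of g (length 10): (37, 46, -17), (-17, 56, 22), (22, 32, -41), (-41, 50, 13), (13, 54, -33), (-33, 12, 34), (34, 56, -11), (-11, 54, 39), (39, 24, -26), (-26, 28, 37)
cycles coincide ⇒ equivalent

yes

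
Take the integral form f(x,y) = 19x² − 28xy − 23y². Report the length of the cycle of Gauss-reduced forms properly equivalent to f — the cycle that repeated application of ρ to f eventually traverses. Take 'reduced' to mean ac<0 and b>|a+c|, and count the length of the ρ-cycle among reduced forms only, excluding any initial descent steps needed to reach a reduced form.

D = 2532, ⌊√D⌋ = 50
descent: ρ → (-23,28,19)  [lands on river]
river: ρ → (19,48,-3)
river: ρ → (-3,48,19)
river: ρ → (19,28,-23)
river: ρ → (-23,18,24)
river: ρ → (24,30,-17)
river: ρ → (-17,38,16)
river: ρ → (16,26,-29)
river: ρ → (-29,32,13)
river: ρ → (13,46,-8)
river: ρ → (-8,50,1)
river: ρ → (1,50,-8)
river: ρ → (-8,46,13)
river: ρ → (13,32,-29)
river: ρ → (-29,26,16)
river: ρ → (16,38,-17)
river: ρ → (-17,30,24)
river: ρ → (24,18,-23)
ρ-cycle length = 18 (tail of 1 descent step not counted)

18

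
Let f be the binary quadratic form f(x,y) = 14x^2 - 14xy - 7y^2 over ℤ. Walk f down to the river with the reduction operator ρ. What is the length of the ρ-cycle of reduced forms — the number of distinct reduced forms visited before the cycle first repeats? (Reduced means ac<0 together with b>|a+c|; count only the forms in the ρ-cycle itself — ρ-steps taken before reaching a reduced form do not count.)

D = 588, ⌊√D⌋ = 24
descent: ρ → (-7,14,14)  [lands on river]
river: ρ → (14,14,-7)
ρ-cycle length = 2 (tail of 1 descent step not counted)

2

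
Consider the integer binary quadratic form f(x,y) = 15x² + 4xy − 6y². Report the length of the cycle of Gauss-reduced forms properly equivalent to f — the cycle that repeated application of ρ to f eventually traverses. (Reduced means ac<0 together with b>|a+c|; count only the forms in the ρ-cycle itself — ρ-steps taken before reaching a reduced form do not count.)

D = 376, ⌊√D⌋ = 19
descent: ρ → (-6,8,13)  [lands on river]
river: ρ → (13,18,-1)
river: ρ → (-1,18,13)
river: ρ → (13,8,-6)
river: ρ → (-6,16,5)
river: ρ → (5,14,-9)
river: ρ → (-9,4,10)
river: ρ → (10,16,-3)
river: ρ → (-3,14,15)
river: ρ → (15,16,-2)
river: ρ → (-2,16,15)
river: ρ → (15,14,-3)
river: ρ → (-3,16,10)
river: ρ → (10,4,-9)
river: ρ → (-9,14,5)
river: ρ → (5,16,-6)
ρ-cycle length = 16 (tail of 1 descent step not counted)

16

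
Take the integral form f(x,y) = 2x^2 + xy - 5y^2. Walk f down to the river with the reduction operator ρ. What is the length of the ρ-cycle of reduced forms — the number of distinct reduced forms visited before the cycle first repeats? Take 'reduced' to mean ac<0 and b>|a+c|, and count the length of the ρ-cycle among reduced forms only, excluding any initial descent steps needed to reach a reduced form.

D = 41, ⌊√D⌋ = 6
descent: ρ → (-5,-1,2)
descent: ρ → (2,5,-2)  [lands on river]
river: ρ → (-2,3,4)
river: ρ → (4,5,-1)
river: ρ → (-1,5,4)
river: ρ → (4,3,-2)
river: ρ → (-2,5,2)
river: ρ → (2,3,-4)
river: ρ → (-4,5,1)
river: ρ → (1,5,-4)
river: ρ → (-4,3,2)
ρ-cycle length = 10 (tail of 2 descent steps not counted)

10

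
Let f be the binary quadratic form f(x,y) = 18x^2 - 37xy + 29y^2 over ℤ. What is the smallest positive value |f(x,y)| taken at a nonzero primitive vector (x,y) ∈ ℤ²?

translate: b→-1 (≡-37 mod 36), so (18,-37,29)→(18,-1,10)
flip: (18,-1,10)→(10,1,18)
reduced (well bottom): (10,1,18) with a≤c, −a<b≤a
well minimum = a = 10

10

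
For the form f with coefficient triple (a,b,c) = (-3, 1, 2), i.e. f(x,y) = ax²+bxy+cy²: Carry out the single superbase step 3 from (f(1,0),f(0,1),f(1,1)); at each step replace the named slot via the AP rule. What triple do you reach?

start (-3,2,0) = (f(1,0),f(0,1),f(1,1))
replace slot 3: 2·((-3)+2) − 0 = -2 → (-3,2,-2)

-3,2,-2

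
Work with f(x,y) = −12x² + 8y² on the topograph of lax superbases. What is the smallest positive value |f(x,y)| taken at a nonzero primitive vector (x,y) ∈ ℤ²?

descent: ρ → (8,16,-4)  [lands on river]
river: ρ → (-4,16,8)
closes: descent 1, river 2
min |a| on river = 4

4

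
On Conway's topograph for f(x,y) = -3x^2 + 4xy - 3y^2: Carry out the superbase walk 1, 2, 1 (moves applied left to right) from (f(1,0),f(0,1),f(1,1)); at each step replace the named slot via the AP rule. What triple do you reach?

start (-3,-3,-2) = (f(1,0),f(0,1),f(1,1))
replace slot 1: 2·((-3)+(-2)) − (-3) = -7 → (-7,-3,-2)
replace slot 2: 2·((-7)+(-2)) − (-3) = -15 → (-7,-15,-2)
replace slot 1: 2·((-15)+(-2)) − (-7) = -27 → (-27,-15,-2)

-27,-15,-2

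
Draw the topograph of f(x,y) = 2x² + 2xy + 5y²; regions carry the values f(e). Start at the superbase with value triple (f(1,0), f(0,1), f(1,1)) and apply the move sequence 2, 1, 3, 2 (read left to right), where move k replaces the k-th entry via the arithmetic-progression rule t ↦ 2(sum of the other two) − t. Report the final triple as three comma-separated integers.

start (2,5,9) = (f(1,0),f(0,1),f(1,1))
replace slot 2: 2·(2+9) − 5 = 17 → (2,17,9)
replace slot 1: 2·(17+9) − 2 = 50 → (50,17,9)
replace slot 3: 2·(50+17) − 9 = 125 → (50,17,125)
replace slot 2: 2·(50+125) − 17 = 333 → (50,333,125)

50,333,125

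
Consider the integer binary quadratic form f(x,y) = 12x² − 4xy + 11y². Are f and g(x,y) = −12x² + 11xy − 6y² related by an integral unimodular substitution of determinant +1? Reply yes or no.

D₁ = -512, D₂ = -167
discriminants differ ⇒ not SL₂(ℤ)-equivalent

no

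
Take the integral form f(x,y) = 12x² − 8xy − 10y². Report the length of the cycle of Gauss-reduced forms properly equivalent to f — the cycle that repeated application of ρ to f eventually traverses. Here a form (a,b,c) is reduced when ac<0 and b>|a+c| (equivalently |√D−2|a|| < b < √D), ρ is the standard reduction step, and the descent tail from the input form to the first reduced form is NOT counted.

D = 544, ⌊√D⌋ = 23
descent: ρ → (-10,8,12)  [lands on river]
river: ρ → (12,16,-6)
river: ρ → (-6,20,6)
river: ρ → (6,16,-12)
river: ρ → (-12,8,10)
river: ρ → (10,12,-10)
ρ-cycle length = 6 (tail of 1 descent step not counted)

6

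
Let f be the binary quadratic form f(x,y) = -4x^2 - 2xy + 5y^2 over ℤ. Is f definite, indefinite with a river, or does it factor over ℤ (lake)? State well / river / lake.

D = b²−4ac = (-2)² − 4·(-4)·5 = 84
D > 0 non-square ⇒ indefinite ⇒ periodic river

river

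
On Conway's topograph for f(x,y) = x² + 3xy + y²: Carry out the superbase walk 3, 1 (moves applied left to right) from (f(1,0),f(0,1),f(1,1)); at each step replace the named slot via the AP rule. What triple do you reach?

start (1,1,5) = (f(1,0),f(0,1),f(1,1))
replace slot 3: 2·(1+1) − 5 = -1 → (1,1,-1)
replace slot 1: 2·(1+(-1)) − 1 = -1 → (-1,1,-1)

-1,1,-1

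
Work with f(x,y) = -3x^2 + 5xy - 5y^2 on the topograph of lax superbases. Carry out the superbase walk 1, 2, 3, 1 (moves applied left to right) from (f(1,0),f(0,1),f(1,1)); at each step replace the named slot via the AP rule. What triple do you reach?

start (-3,-5,-3) = (f(1,0),f(0,1),f(1,1))
replace slot 1: 2·((-5)+(-3)) − (-3) = -13 → (-13,-5,-3)
replace slot 2: 2·((-13)+(-3)) − (-5) = -27 → (-13,-27,-3)
replace slot 3: 2·((-13)+(-27)) − (-3) = -77 → (-13,-27,-77)
replace slot 1: 2·((-27)+(-77)) − (-13) = -195 → (-195,-27,-77)

-195,-27,-77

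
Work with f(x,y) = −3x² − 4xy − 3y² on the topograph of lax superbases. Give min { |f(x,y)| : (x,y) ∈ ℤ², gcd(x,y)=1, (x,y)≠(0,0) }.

translate: b→-2 (≡4 mod 6), so (3,4,3)→(3,-2,2)
flip: (3,-2,2)→(2,2,3)
reduced (well bottom): (2,2,3) with a≤c, −a<b≤a
well minimum |f| = |-2| = 2 (negative-definite)

2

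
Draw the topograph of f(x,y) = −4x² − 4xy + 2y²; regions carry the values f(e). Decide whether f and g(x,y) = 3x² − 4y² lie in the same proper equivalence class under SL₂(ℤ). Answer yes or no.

D₁ = 48, D₂ = 48
river cycle of f (length 2): (2, 4, -4), (-4, 4, 2)
river cycle of g (length 2): (3, 6, -1), (-1, 6, 3)
cycles differ ⇒ inequivalent

no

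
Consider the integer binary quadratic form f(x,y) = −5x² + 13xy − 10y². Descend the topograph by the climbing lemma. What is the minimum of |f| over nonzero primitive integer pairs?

translate: b→-3 (≡-13 mod 10), so (5,-13,10)→(5,-3,2)
flip: (5,-3,2)→(2,3,5)
translate: b→-1 (≡3 mod 4), so (2,3,5)→(2,-1,4)
reduced (well bottom): (2,-1,4) with a≤c, −a<b≤a
well minimum |f| = |-2| = 2 (negative-definite)

2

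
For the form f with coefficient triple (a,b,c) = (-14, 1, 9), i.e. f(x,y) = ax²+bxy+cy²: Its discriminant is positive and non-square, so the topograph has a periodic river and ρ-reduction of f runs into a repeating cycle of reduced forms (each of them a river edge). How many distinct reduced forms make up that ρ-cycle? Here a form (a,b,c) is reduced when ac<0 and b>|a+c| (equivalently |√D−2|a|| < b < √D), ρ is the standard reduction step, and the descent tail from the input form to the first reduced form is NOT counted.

D = 505, ⌊√D⌋ = 22
descent: ρ → (9,17,-6)  [lands on river]
river: ρ → (-6,19,6)
river: ρ → (6,17,-9)
river: ρ → (-9,19,4)
river: ρ → (4,21,-4)
river: ρ → (-4,19,9)
ρ-cycle length = 6 (tail of 1 descent step not counted)

6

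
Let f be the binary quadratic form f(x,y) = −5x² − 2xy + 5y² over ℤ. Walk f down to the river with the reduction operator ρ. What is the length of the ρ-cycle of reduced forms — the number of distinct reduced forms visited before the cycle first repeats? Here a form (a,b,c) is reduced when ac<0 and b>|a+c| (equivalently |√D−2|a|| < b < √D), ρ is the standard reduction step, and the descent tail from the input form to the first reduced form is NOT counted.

D = 104, ⌊√D⌋ = 10
descent: ρ → (5,2,-5)  [lands on river]
river: ρ → (-5,8,2)
river: ρ → (2,8,-5)
river: ρ → (-5,2,5)
river: ρ → (5,8,-2)
river: ρ → (-2,8,5)
ρ-cycle length = 6 (tail of 1 descent step not counted)

6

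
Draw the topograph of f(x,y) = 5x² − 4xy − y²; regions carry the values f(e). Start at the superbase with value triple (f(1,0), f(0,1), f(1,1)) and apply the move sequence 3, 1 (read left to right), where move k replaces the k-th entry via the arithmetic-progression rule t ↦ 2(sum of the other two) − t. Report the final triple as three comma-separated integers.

start (5,-1,0) = (f(1,0),f(0,1),f(1,1))
replace slot 3: 2·(5+(-1)) − 0 = 8 → (5,-1,8)
replace slot 1: 2·((-1)+8) − 5 = 9 → (9,-1,8)

9,-1,8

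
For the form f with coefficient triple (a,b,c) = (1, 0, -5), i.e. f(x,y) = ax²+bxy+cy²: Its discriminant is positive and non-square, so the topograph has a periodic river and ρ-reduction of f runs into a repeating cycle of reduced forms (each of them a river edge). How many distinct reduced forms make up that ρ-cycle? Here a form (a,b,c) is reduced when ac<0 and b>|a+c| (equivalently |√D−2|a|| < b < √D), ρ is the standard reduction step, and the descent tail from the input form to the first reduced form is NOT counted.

D = 20, ⌊√D⌋ = 4
descent: ρ → (-5,0,1)
descent: ρ → (1,4,-1)  [lands on river]
river: ρ → (-1,4,1)
ρ-cycle length = 2 (tail of 2 descent steps not counted)

2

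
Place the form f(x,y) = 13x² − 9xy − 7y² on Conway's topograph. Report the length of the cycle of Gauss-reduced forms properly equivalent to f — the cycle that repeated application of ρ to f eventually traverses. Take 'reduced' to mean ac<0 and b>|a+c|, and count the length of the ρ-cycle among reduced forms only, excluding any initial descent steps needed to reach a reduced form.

D = 445, ⌊√D⌋ = 21
descent: ρ → (-7,9,13)  [lands on river]
river: ρ → (13,17,-3)
river: ρ → (-3,19,7)
river: ρ → (7,9,-13)
river: ρ → (-13,17,3)
river: ρ → (3,19,-7)
ρ-cycle length = 6 (tail of 1 descent step not counted)

6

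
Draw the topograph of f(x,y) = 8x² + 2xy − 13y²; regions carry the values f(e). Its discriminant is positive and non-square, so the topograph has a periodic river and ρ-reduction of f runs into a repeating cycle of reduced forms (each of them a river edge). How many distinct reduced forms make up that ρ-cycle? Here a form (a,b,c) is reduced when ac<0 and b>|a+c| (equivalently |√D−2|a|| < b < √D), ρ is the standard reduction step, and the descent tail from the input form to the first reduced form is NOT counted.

D = 420, ⌊√D⌋ = 20
descent: ρ → (-13,-2,8)
descent: ρ → (8,18,-3)  [lands on river]
river: ρ → (-3,18,8)
river: ρ → (8,14,-7)
river: ρ → (-7,14,8)
ρ-cycle length = 4 (tail of 2 descent steps not counted)

4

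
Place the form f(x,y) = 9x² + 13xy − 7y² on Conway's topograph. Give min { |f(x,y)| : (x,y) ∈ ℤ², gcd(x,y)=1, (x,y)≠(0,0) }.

river: ρ → (-7,15,7)
river: ρ → (7,13,-9)
river: ρ → (-9,5,11)
river: ρ → (11,17,-3)
river: ρ → (-3,19,5)
river: ρ → (5,11,-15)
river: ρ → (-15,19,1)
river: ρ → (1,19,-15)
river: ρ → (-15,11,5)
river: ρ → (5,19,-3)
river: ρ → (-3,17,11)
river: ρ → (11,5,-9)
river: ρ → (-9,13,7)
river: ρ → (7,15,-7)
river: ρ → (-7,13,9)
river: ρ → (9,5,-11)
river: ρ → (-11,17,3)
river: ρ → (3,19,-5)
river: ρ → (-5,11,15)
river: ρ → (15,19,-1)
river: ρ → (-1,19,15)
river: ρ → (15,11,-5)
river: ρ → (-5,19,3)
river: ρ → (3,17,-11)
river: ρ → (-11,5,9)
river: ρ → (9,13,-7)
closes: descent 0, river 26
min |a| on river = 1

1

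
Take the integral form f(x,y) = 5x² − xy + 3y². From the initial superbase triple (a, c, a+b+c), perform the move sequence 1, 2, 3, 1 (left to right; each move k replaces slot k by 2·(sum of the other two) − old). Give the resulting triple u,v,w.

start (5,3,7) = (f(1,0),f(0,1),f(1,1))
replace slot 1: 2·(3+7) − 5 = 15 → (15,3,7)
replace slot 2: 2·(15+7) − 3 = 41 → (15,41,7)
replace slot 3: 2·(15+41) − 7 = 105 → (15,41,105)
replace slot 1: 2·(41+105) − 15 = 277 → (277,41,105)

277,41,105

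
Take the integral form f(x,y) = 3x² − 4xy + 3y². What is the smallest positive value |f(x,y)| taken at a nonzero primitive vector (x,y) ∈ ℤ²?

translate: b→2 (≡-4 mod 6), so (3,-4,3)→(3,2,2)
flip: (3,2,2)→(2,-2,3)
translate: b→2 (≡-2 mod 4), so (2,-2,3)→(2,2,3)
reduced (well bottom): (2,2,3) with a≤c, −a<b≤a
well minimum = a = 2

2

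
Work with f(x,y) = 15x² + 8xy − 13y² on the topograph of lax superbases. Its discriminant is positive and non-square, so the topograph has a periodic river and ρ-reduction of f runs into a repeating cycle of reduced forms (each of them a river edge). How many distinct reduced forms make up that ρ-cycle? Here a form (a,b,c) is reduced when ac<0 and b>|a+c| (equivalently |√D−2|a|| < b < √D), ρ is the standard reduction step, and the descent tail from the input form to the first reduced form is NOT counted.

D = 844, ⌊√D⌋ = 29
river: ρ → (-13,18,10)
river: ρ → (10,22,-9)
river: ρ → (-9,14,18)
river: ρ → (18,22,-5)
river: ρ → (-5,28,3)
river: ρ → (3,26,-14)
river: ρ → (-14,2,15)
river: ρ → (15,28,-1)
river: ρ → (-1,28,15)
river: ρ → (15,2,-14)
river: ρ → (-14,26,3)
river: ρ → (3,28,-5)
river: ρ → (-5,22,18)
river: ρ → (18,14,-9)
river: ρ → (-9,22,10)
river: ρ → (10,18,-13)
river: ρ → (-13,8,15)
river: ρ → (15,22,-6)
river: ρ → (-6,26,7)
river: ρ → (7,16,-21)
river: ρ → (-21,26,2)
river: ρ → (2,26,-21)
river: ρ → (-21,16,7)
river: ρ → (7,26,-6)
river: ρ → (-6,22,15)
river: ρ → (15,8,-13)
ρ-cycle length = 26 (tail of 0 descent steps not counted)

26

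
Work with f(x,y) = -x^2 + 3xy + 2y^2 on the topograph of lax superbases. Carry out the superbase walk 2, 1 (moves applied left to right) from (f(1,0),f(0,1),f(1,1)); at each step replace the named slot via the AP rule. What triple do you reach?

start (-1,2,4) = (f(1,0),f(0,1),f(1,1))
replace slot 2: 2·((-1)+4) − 2 = 4 → (-1,4,4)
replace slot 1: 2·(4+4) − (-1) = 17 → (17,4,4)

17,4,4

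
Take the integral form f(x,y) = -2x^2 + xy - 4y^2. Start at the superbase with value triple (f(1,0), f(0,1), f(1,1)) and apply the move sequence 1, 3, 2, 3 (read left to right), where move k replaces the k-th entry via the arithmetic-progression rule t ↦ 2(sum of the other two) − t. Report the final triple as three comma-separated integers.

start (-2,-4,-5) = (f(1,0),f(0,1),f(1,1))
replace slot 1: 2·((-4)+(-5)) − (-2) = -16 → (-16,-4,-5)
replace slot 3: 2·((-16)+(-4)) − (-5) = -35 → (-16,-4,-35)
replace slot 2: 2·((-16)+(-35)) − (-4) = -98 → (-16,-98,-35)
replace slot 3: 2·((-16)+(-98)) − (-35) = -193 → (-16,-98,-193)

-16,-98,-193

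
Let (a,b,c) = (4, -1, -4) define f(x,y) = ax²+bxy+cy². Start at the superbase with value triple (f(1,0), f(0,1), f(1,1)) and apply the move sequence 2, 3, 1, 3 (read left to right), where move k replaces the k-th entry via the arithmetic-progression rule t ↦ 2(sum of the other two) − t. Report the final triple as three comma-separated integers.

start (4,-4,-1) = (f(1,0),f(0,1),f(1,1))
replace slot 2: 2·(4+(-1)) − (-4) = 10 → (4,10,-1)
replace slot 3: 2·(4+10) − (-1) = 29 → (4,10,29)
replace slot 1: 2·(10+29) − 4 = 74 → (74,10,29)
replace slot 3: 2·(74+10) − 29 = 139 → (74,10,139)

74,10,139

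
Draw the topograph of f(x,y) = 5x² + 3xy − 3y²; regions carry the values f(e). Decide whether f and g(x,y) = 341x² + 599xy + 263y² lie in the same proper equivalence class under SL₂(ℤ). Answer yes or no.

D₁ = 69, D₂ = 69
river cycle of f (length 4): (-3, 3, 5), (5, 7, -1), (-1, 7, 5), (5, 3, -3)
river cycle of g (length 4): (5, 3, -3), (-3, 3, 5), (5, 7, -1), (-1, 7, 5)
cycles coincide ⇒ equivalent

yes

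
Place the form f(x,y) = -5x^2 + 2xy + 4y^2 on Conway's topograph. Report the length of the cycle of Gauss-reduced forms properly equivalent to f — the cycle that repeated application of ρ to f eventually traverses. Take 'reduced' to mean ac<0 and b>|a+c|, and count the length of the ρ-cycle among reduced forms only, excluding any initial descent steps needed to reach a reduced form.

D = 84, ⌊√D⌋ = 9
river: ρ → (4,6,-3)
river: ρ → (-3,6,4)
river: ρ → (4,2,-5)
river: ρ → (-5,8,1)
river: ρ → (1,8,-5)
river: ρ → (-5,2,4)
ρ-cycle length = 6 (tail of 0 descent steps not counted)

6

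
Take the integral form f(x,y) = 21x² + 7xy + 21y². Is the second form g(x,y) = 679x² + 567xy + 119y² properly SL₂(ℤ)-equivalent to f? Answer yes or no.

D₁ = -1715, D₂ = -1715
f: reduced (well bottom): (21,7,21) with a≤c, −a<b≤a
g: flip: (679,567,119)→(119,-567,679)
g: translate: b→-91 (≡-567 mod 238), so (119,-567,679)→(119,-91,21)
g: flip: (119,-91,21)→(21,91,119)
g: translate: b→7 (≡91 mod 42), so (21,91,119)→(21,7,21)
g: reduced (well bottom): (21,7,21) with a≤c, −a<b≤a
reduced forms (21, 7, 21) vs (21, 7, 21) ⇒ equivalent

yes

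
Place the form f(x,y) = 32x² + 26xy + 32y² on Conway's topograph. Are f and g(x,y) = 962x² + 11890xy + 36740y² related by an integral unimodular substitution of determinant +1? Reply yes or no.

D₁ = -3420, D₂ = -3420
f: reduced (well bottom): (32,26,32) with a≤c, −a<b≤a
g: translate: b→346 (≡11890 mod 1924), so (962,11890,36740)→(962,346,32)
g: flip: (962,346,32)→(32,-346,962)
g: translate: b→-26 (≡-346 mod 64), so (32,-346,962)→(32,-26,32)
g: flip: (32,-26,32)→(32,26,32)
g: reduced (well bottom): (32,26,32) with a≤c, −a<b≤a
reduced forms (32, 26, 32) vs (32, 26, 32) ⇒ equivalent

yes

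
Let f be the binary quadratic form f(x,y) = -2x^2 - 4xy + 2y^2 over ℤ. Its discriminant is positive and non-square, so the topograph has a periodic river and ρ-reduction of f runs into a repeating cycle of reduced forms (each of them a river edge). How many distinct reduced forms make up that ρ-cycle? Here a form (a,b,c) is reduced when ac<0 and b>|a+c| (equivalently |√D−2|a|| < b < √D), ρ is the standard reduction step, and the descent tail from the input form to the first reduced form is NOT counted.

D = 32, ⌊√D⌋ = 5
descent: ρ → (2,4,-2)  [lands on river]
river: ρ → (-2,4,2)
ρ-cycle length = 2 (tail of 1 descent step not counted)

2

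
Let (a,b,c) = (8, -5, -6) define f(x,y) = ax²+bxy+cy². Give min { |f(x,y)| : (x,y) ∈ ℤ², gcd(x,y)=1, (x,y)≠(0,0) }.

descent: ρ → (-6,5,8)  [lands on river]
river: ρ → (8,11,-3)
river: ρ → (-3,13,4)
river: ρ → (4,11,-6)
river: ρ → (-6,13,2)
river: ρ → (2,11,-12)
river: ρ → (-12,13,1)
river: ρ → (1,13,-12)
river: ρ → (-12,11,2)
river: ρ → (2,13,-6)
river: ρ → (-6,11,4)
river: ρ → (4,13,-3)
river: ρ → (-3,11,8)
river: ρ → (8,5,-6)
river: ρ → (-6,7,7)
river: ρ → (7,7,-6)
closes: descent 1, river 16
min |a| on river = 1

1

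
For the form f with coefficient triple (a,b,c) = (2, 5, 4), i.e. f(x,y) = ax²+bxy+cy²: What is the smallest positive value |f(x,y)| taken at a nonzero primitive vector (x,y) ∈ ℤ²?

translate: b→1 (≡5 mod 4), so (2,5,4)→(2,1,1)
flip: (2,1,1)→(1,-1,2)
translate: b→1 (≡-1 mod 2), so (1,-1,2)→(1,1,2)
reduced (well bottom): (1,1,2) with a≤c, −a<b≤a
well minimum = a = 1

1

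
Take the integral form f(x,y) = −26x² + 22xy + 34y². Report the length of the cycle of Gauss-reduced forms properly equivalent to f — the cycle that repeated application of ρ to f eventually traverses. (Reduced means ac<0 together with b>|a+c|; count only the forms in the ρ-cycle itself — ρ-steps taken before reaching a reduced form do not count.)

D = 4020, ⌊√D⌋ = 63
river: ρ → (34,46,-14)
river: ρ → (-14,38,46)
river: ρ → (46,54,-6)
river: ρ → (-6,54,46)
river: ρ → (46,38,-14)
river: ρ → (-14,46,34)
river: ρ → (34,22,-26)
river: ρ → (-26,30,30)
river: ρ → (30,30,-26)
river: ρ → (-26,22,34)
ρ-cycle length = 10 (tail of 0 descent steps not counted)

10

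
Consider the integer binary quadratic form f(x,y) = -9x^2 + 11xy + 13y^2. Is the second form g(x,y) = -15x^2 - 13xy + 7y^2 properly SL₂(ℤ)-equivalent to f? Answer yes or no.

D₁ = 589, D₂ = 589
river cycle of f (length 16): (13, 15, -7), (-7, 13, 15), (15, 17, -5), (-5, 23, 3), (3, 19, -19), (-19, 19, 3), (3, 23, -5), (-5, 17, 15), (15, 13, -7), (-7, 15, 13), … (6 more)
river cycle of g (length 16): (7, 13, -15), (-15, 17, 5), (5, 23, -3), (-3, 19, 19), (19, 19, -3), (-3, 23, 5), (5, 17, -15), (-15, 13, 7), (7, 15, -13), (-13, 11, 9), … (6 more)
cycles differ ⇒ inequivalent

no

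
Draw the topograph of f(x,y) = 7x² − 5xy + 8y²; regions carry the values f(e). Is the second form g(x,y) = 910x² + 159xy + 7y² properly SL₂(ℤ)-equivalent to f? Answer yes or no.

D₁ = -199, D₂ = -199
f: reduced (well bottom): (7,-5,8) with a≤c, −a<b≤a
g: flip: (910,159,7)→(7,-159,910)
g: translate: b→-5 (≡-159 mod 14), so (7,-159,910)→(7,-5,8)
g: reduced (well bottom): (7,-5,8) with a≤c, −a<b≤a
reduced forms (7, -5, 8) vs (7, -5, 8) ⇒ equivalent

yes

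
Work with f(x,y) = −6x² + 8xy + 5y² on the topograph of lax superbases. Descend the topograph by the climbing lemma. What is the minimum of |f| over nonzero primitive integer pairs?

river: ρ → (5,12,-2)
river: ρ → (-2,12,5)
river: ρ → (5,8,-6)
river: ρ → (-6,4,7)
river: ρ → (7,10,-3)
river: ρ → (-3,8,10)
river: ρ → (10,12,-1)
river: ρ → (-1,12,10)
river: ρ → (10,8,-3)
river: ρ → (-3,10,7)
river: ρ → (7,4,-6)
river: ρ → (-6,8,5)
closes: descent 0, river 12
min |a| on river = 1

1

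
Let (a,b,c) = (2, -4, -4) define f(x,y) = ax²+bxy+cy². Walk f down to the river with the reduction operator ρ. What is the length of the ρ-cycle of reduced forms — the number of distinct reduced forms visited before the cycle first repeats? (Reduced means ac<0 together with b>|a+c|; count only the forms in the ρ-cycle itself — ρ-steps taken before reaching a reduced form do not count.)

D = 48, ⌊√D⌋ = 6
descent: ρ → (-4,4,2)  [lands on river]
river: ρ → (2,4,-4)
ρ-cycle length = 2 (tail of 1 descent step not counted)

2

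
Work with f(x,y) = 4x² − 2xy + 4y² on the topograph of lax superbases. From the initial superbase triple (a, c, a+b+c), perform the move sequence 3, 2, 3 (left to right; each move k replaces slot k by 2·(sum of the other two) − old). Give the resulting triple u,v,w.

start (4,4,6) = (f(1,0),f(0,1),f(1,1))
replace slot 3: 2·(4+4) − 6 = 10 → (4,4,10)
replace slot 2: 2·(4+10) − 4 = 24 → (4,24,10)
replace slot 3: 2·(4+24) − 10 = 46 → (4,24,46)

4,24,46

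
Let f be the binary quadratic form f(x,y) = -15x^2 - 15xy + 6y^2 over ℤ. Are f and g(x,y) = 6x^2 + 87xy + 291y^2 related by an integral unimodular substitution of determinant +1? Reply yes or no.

D₁ = 585, D₂ = 585
river cycle of f (length 6): (6, 15, -15), (-15, 15, 6), (6, 21, -6), (-6, 15, 15), (15, 15, -6), (-6, 21, 6)
river cycle of g (length 6): (6, 15, -15), (-15, 15, 6), (6, 21, -6), (-6, 15, 15), (15, 15, -6), (-6, 21, 6)
cycles coincide ⇒ equivalent

yes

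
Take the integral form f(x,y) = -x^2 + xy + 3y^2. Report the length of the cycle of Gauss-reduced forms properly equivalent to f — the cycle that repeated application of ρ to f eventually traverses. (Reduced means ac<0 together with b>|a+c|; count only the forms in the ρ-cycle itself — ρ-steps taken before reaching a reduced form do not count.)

D = 13, ⌊√D⌋ = 3
descent: ρ → (3,-1,-1)
descent: ρ → (-1,3,1)  [lands on river]
river: ρ → (1,3,-1)
ρ-cycle length = 2 (tail of 2 descent steps not counted)

2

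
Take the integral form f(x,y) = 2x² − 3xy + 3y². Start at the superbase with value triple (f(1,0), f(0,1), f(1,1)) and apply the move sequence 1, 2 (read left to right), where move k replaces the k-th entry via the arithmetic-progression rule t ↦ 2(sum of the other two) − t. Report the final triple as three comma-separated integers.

start (2,3,2) = (f(1,0),f(0,1),f(1,1))
replace slot 1: 2·(3+2) − 2 = 8 → (8,3,2)
replace slot 2: 2·(8+2) − 3 = 17 → (8,17,2)

8,17,2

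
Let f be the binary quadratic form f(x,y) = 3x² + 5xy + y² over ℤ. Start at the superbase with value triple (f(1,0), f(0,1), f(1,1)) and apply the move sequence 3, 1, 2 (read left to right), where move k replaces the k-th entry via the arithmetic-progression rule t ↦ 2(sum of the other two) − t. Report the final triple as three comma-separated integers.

start (3,1,9) = (f(1,0),f(0,1),f(1,1))
replace slot 3: 2·(3+1) − 9 = -1 → (3,1,-1)
replace slot 1: 2·(1+(-1)) − 3 = -3 → (-3,1,-1)
replace slot 2: 2·((-3)+(-1)) − 1 = -9 → (-3,-9,-1)

-3,-9,-1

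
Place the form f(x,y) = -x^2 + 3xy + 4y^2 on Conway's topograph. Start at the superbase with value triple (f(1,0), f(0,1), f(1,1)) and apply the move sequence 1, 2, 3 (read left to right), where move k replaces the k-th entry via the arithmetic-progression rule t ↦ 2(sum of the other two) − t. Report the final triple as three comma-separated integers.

start (-1,4,6) = (f(1,0),f(0,1),f(1,1))
replace slot 1: 2·(4+6) − (-1) = 21 → (21,4,6)
replace slot 2: 2·(21+6) − 4 = 50 → (21,50,6)
replace slot 3: 2·(21+50) − 6 = 136 → (21,50,136)

21,50,136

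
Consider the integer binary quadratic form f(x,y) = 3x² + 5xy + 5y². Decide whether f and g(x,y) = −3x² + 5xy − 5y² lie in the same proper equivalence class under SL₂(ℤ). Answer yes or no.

D₁ = -35, D₂ = -35
f: translate: b→-1 (≡5 mod 6), so (3,5,5)→(3,-1,3)
f: flip: (3,-1,3)→(3,1,3)
f: reduced (well bottom): (3,1,3) with a≤c, −a<b≤a
g is negative-definite; reduce −g:
−g: translate: b→1 (≡-5 mod 6), so (3,-5,5)→(3,1,3)
−g: reduced (well bottom): (3,1,3) with a≤c, −a<b≤a
flip sign back: reduced form of g is (-3,-1,-3)
reduced forms (3, 1, 3) vs (-3, -1, -3) ⇒ inequivalent

no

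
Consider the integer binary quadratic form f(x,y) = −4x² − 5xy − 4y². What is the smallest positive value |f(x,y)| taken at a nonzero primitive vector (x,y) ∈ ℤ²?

translate: b→-3 (≡5 mod 8), so (4,5,4)→(4,-3,3)
flip: (4,-3,3)→(3,3,4)
reduced (well bottom): (3,3,4) with a≤c, −a<b≤a
well minimum |f| = |-3| = 3 (negative-definite)

3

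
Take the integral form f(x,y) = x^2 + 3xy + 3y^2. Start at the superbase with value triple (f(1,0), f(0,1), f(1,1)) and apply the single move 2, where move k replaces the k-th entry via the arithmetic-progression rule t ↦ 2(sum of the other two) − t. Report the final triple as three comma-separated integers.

start (1,3,7) = (f(1,0),f(0,1),f(1,1))
replace slot 2: 2·(1+7) − 3 = 13 → (1,13,7)

1,13,7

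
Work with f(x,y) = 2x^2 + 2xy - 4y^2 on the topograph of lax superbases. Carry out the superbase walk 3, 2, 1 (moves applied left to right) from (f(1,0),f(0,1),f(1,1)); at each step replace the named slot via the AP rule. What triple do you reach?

start (2,-4,0) = (f(1,0),f(0,1),f(1,1))
replace slot 3: 2·(2+(-4)) − 0 = -4 → (2,-4,-4)
replace slot 2: 2·(2+(-4)) − (-4) = 0 → (2,0,-4)
replace slot 1: 2·(0+(-4)) − 2 = -10 → (-10,0,-4)

-10,0,-4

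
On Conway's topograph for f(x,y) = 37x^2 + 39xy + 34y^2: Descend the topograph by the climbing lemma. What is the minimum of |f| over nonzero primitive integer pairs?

translate: b→-35 (≡39 mod 74), so (37,39,34)→(37,-35,32)
flip: (37,-35,32)→(32,35,37)
translate: b→-29 (≡35 mod 64), so (32,35,37)→(32,-29,34)
reduced (well bottom): (32,-29,34) with a≤c, −a<b≤a
well minimum = a = 32

32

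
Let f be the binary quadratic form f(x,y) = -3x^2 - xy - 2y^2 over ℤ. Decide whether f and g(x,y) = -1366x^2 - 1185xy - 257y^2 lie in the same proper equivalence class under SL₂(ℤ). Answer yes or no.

D₁ = -23, D₂ = -23
f is negative-definite; reduce −f:
−f: flip: (3,1,2)→(2,-1,3)
−f: reduced (well bottom): (2,-1,3) with a≤c, −a<b≤a
flip sign back: reduced form of f is (-2,1,-3)
g is negative-definite; reduce −g:
−g: flip: (1366,1185,257)→(257,-1185,1366)
−g: translate: b→-157 (≡-1185 mod 514), so (257,-1185,1366)→(257,-157,24)
−g: flip: (257,-157,24)→(24,157,257)
−g: translate: b→13 (≡157 mod 48), so (24,157,257)→(24,13,2)
−g: flip: (24,13,2)→(2,-13,24)
−g: translate: b→-1 (≡-13 mod 4), so (2,-13,24)→(2,-1,3)
−g: reduced (well bottom): (2,-1,3) with a≤c, −a<b≤a
flip sign back: reduced form of g is (-2,1,-3)
reduced forms (-2, 1, -3) vs (-2, 1, -3) ⇒ equivalent

yes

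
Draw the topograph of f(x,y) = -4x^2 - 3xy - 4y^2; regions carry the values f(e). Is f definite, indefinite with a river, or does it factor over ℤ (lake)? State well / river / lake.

D = b²−4ac = (-3)² − 4·(-4)·(-4) = -55
D < 0 ⇒ definite ⇒ every region one sign ⇒ single well

well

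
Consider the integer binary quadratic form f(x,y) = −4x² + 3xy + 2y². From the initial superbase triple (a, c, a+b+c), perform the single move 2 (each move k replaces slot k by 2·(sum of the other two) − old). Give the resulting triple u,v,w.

start (-4,2,1) = (f(1,0),f(0,1),f(1,1))
replace slot 2: 2·((-4)+1) − 2 = -8 → (-4,-8,1)

-4,-8,1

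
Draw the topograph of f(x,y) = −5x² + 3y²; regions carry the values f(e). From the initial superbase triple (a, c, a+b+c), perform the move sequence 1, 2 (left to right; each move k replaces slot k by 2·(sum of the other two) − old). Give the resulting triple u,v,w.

start (-5,3,-2) = (f(1,0),f(0,1),f(1,1))
replace slot 1: 2·(3+(-2)) − (-5) = 7 → (7,3,-2)
replace slot 2: 2·(7+(-2)) − 3 = 7 → (7,7,-2)

7,7,-2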